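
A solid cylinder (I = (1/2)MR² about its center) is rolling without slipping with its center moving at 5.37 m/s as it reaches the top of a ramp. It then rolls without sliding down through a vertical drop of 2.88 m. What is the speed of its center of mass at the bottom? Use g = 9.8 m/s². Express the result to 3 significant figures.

For this body I = (1/2)MR², i.e. k = I/(MR²) = 0.5.
Rolling without slipping gives ω = v/R, so the total kinetic energy is ½Mv² + ½Iω² = ½(1+k)Mv² = (3/4)Mv².
Conserving energy between top and bottom: (3/4)Mv² = (3/4)Mv₀² + Mgh, hence v² = v₀² + 2gh/(1+k).
v = √(5.37² + 2×9.8×2.88/1.5) = √66.47 ≈ 8.15 m/s.

v ≈ 8.15 m/s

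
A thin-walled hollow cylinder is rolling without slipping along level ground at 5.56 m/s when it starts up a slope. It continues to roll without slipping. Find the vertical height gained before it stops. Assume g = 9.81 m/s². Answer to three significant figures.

h ≈ 3.15 m

With I = MR², the ratio k = I/(MR²) is 1.
The rolling condition ω = v/R makes the rotational term ½I(v/R)² = ½kMv², so KE_total = ½(1+k)Mv² = Mv².
All of this converts to potential energy at the highest point: Mv₀² = Mgh.
Thus h = (1+k)v₀²/(2g) = 2 × 5.56² / (2 × 9.81) ≈ 3.15 m.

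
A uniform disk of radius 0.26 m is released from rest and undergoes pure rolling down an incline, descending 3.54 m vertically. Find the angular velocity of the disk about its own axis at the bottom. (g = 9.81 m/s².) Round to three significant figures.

Here I = (1/2)MR², so the shape factor k = I/(MR²) = 0.5.
The rolling condition ω = v/R makes the rotational term ½I(v/R)² = ½kMv², so KE_total = ½(1+k)Mv² = (3/4)Mv².
Energy conservation Mgh = ½(1+k)Mv² gives v = √(2gh/(1+k)) = √(2 × 9.81 × 3.54 / 1.5) = 6.805 m/s.
The angular speed follows from ω = v/R = 6.805/0.26 ≈ 26.2 rad/s.

ω ≈ 26.2 rad/s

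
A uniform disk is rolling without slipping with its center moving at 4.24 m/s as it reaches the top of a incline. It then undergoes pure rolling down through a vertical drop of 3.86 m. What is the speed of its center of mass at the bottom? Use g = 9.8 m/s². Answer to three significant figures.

With I = (1/2)MR², the ratio k = I/(MR²) is 0.5.
Rolling without slipping gives ω = v/R, so the total kinetic energy is ½Mv² + ½Iω² = ½(1+k)Mv² = (3/4)Mv².
Conserving energy between top and bottom: (3/4)Mv² = (3/4)Mv₀² + Mgh, hence v² = v₀² + 2gh/(1+k).
v = √(4.24² + 2×9.8×3.86/1.5) = √68.41 ≈ 8.27 m/s.

v ≈ 8.27 m/s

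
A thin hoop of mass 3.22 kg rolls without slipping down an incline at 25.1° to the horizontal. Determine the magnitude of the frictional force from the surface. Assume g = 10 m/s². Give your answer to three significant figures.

With I = MR², the ratio k = I/(MR²) is 1.
Newton's second law down the slope: Mg sinθ − f = Ma. The torque equation fR = Iα (with α = a/R) gives f = kMa.
Combining, a = g sinθ/(1+k) and f = kMa = kMg sinθ/(1+k).
f = 1 × 3.22 × 10 × sin25.1° / 2 ≈ 6.83 N.

f ≈ 6.83 N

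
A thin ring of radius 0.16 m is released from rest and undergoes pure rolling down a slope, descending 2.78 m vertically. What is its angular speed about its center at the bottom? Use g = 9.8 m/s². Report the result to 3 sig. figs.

Here I = MR², so the shape factor k = I/(MR²) = 1.
Rolling without slipping gives ω = v/R, so the total kinetic energy is ½Mv² + ½Iω² = ½(1+k)Mv² = Mv².
Energy conservation Mgh = ½(1+k)Mv² gives v = √(2gh/(1+k)) = √(2 × 9.8 × 2.78 / 2) = 5.22 m/s.
The angular speed follows from ω = v/R = 5.22/0.16 ≈ 32.6 rad/s.

ω ≈ 32.6 rad/s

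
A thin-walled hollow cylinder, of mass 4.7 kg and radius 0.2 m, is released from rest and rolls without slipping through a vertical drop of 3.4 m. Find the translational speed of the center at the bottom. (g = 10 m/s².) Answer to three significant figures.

For this body I = MR², i.e. k = I/(MR²) = 1.
Pure rolling means v = ωR; then KE = ½Mv² + ½I(v/R)² = ½(1+k)Mv² = Mv².
Energy conservation: Mgh = Mv², so v = √(2gh/(1+k)) = √(2 × 10 × 3.4 / 2) ≈ 5.83 m/s.

v ≈ 5.83 m/s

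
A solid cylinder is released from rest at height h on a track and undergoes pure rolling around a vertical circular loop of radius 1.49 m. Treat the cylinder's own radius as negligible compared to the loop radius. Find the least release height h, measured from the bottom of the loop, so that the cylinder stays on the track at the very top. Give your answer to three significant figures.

Here I = (1/2)MR², so the shape factor k = I/(MR²) = 0.5.
At the top, contact is just lost when gravity alone supplies the centripetal force: Mg = Mv_top²/r, i.e. v_top² = gr.
With ω = v/R, the kinetic energy at speed v is ½(1+k)Mv² = (3/4)Mv².
Energy conservation from release (height h) to the top (height 2r): Mgh = Mg(2r) + (3/4)M·gr.
Thus h_min = 2r + (1+k)r/2 = r(2 + 1.5/2) = 1.49 × 2.75 ≈ 4.10 m.

h_min ≈ 4.10 m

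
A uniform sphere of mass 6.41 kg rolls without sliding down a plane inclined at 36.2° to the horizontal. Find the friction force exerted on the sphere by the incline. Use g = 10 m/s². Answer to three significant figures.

f ≈ 10.8 N

With I = (2/5)MR², the ratio k = I/(MR²) is 0.4.
Along the incline Mg sinθ − f = Ma, and torque about the center fR = Iα = kMR²(a/R) gives f = kMa.
Combining, a = g sinθ/(1+k) and f = kMa = kMg sinθ/(1+k).
f = 0.4 × 6.41 × 10 × sin36.2° / 1.4 ≈ 10.8 N.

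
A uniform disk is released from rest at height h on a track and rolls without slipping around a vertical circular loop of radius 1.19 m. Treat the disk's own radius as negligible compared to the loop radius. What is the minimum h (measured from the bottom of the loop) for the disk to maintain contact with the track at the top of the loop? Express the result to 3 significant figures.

With I = (1/2)MR², the ratio k = I/(MR²) is 0.5.
At the top, contact is just lost when gravity alone supplies the centripetal force: Mg = Mv_top²/r, i.e. v_top² = gr.
With ω = v/R, the kinetic energy at speed v is ½(1+k)Mv² = (3/4)Mv².
Energy conservation from release (height h) to the top (height 2r): Mgh = Mg(2r) + (3/4)M·gr.
Thus h_min = 2r + (1+k)r/2 = r(2 + 1.5/2) = 1.19 × 2.75 ≈ 3.27 m.

h_min ≈ 3.27 m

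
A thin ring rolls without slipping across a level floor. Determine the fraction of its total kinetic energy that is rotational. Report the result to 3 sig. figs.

With I = MR², the ratio k = I/(MR²) is 1.
With ω = v/R, KE_trans = ½Mv² and KE_rot = ½Iω² = ½kMv², so KE_total = ½(1+k)Mv².
The rotational fraction is therefore k/(1+k) = 1/2 ≈ 0.500.

fraction ≈ 0.500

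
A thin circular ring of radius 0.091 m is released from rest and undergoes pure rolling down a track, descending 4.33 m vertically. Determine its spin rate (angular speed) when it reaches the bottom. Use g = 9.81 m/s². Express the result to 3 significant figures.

ω ≈ 71.6 rad/s

With I = MR², the ratio k = I/(MR²) is 1.
Rolling without slipping gives ω = v/R, so the total kinetic energy is ½Mv² + ½Iω² = ½(1+k)Mv² = Mv².
Energy conservation Mgh = ½(1+k)Mv² gives v = √(2gh/(1+k)) = √(2 × 9.81 × 4.33 / 2) = 6.517 m/s.
Then ω = v/R = 6.517 / 0.091 ≈ 71.6 rad/s.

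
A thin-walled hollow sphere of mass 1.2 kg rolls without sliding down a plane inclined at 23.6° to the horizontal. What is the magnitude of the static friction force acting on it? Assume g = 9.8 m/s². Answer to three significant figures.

f ≈ 1.88 N

With I = (2/3)MR², the ratio k = I/(MR²) is 2/3.
Translational: Mg sinθ − f = Ma. Rotational about the CM: fR = Iα = kMRa, so f = kMa.
Combining, a = g sinθ/(1+k) and f = kMa = kMg sinθ/(1+k).
f = (2/3) × 1.2 × 9.8 × sin23.6° / 1.667 ≈ 1.88 N.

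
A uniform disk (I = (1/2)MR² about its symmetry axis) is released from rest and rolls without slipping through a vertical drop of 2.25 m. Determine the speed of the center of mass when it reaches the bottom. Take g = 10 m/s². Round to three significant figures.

For this body I = (1/2)MR², i.e. k = I/(MR²) = 0.5.
The rolling condition ω = v/R makes the rotational term ½I(v/R)² = ½kMv², so KE_total = ½(1+k)Mv² = (3/4)Mv².
Energy conservation: Mgh = (3/4)Mv², so v = √(2gh/(1+k)) = √(2 × 10 × 2.25 / 1.5) ≈ 5.48 m/s.

v ≈ 5.48 m/s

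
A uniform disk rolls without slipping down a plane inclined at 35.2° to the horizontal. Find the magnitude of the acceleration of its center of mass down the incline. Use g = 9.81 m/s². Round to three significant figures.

The moment of inertia is (1/2)MR², giving k ≡ I/(MR²) = 0.5.
Translational: Mg sinθ − f = Ma. Rotational about the CM: fR = Iα = kMRa, so f = kMa.
Eliminating f: Mg sinθ = (1+k)Ma, so a = g sinθ/(1+k) = 9.81 × sin35.2° / 1.5 ≈ 3.77 m/s².

a ≈ 3.77 m/s²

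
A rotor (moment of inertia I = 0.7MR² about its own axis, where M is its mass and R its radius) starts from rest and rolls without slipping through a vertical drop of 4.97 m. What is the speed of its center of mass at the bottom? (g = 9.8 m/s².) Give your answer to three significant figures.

v ≈ 7.57 m/s

The moment of inertia is 0.7MR², giving k ≡ I/(MR²) = 0.7.
Rolling without slipping gives ω = v/R, so the total kinetic energy is ½Mv² + ½Iω² = ½(1+k)Mv² = (17/20)Mv².
Setting Mgh = (17/20)Mv² gives v = √(2gh/(1+k)) = √(2·9.8·4.97/1.7) ≈ 7.57 m/s.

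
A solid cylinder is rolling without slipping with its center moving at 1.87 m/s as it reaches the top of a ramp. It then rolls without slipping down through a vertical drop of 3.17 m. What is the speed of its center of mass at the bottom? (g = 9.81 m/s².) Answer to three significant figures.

Here I = (1/2)MR², so the shape factor k = I/(MR²) = 0.5.
Pure rolling means v = ωR; then KE = ½Mv² + ½I(v/R)² = ½(1+k)Mv² = (3/4)Mv².
Conserving energy between top and bottom: (3/4)Mv² = (3/4)Mv₀² + Mgh, hence v² = v₀² + 2gh/(1+k).
v = √(1.87² + 2×9.81×3.17/1.5) = √44.96 ≈ 6.71 m/s.

v ≈ 6.71 m/s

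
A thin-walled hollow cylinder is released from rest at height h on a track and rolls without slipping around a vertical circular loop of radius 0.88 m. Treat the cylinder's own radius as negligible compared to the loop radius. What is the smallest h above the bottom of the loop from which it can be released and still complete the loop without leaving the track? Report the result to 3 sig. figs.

h_min ≈ 2.64 m

With I = MR², the ratio k = I/(MR²) is 1.
At the top of the loop, the minimum-contact condition is Mg = Mv_top²/r, so v_top² = gr.
With ω = v/R, the kinetic energy at speed v is ½(1+k)Mv² = Mv².
Energy conservation from release (height h) to the top (height 2r): Mgh = Mg(2r) + M·gr.
Thus h_min = 2r + (1+k)r/2 = r(2 + 2/2) = 0.88 × 3 ≈ 2.64 m.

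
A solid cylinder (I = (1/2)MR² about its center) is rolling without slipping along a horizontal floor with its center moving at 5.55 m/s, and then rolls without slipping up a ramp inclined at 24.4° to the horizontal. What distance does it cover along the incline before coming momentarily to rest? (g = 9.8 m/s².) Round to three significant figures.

d ≈ 5.71 m

Here I = (1/2)MR², so the shape factor k = I/(MR²) = 0.5.
Since it rolls without slipping, ω = v/R and KE = ½Mv² + ½Iω² = ½(1+k)Mv² = (3/4)Mv².
Setting this equal to Mgh gives the vertical rise h = (1+k)v₀²/(2g) = 1.5×5.55²/(2×9.8) = 2.357 m.
Along the incline, d = h/sinθ = 2.357/sin24.4° ≈ 5.71 m.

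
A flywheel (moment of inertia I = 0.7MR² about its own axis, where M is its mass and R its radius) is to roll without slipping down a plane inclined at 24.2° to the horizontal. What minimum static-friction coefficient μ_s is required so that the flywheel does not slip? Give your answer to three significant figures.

μ_min ≈ 0.185

Here I = 0.7MR², so the shape factor k = I/(MR²) = 0.7.
Translational: Mg sinθ − f = Ma. Rotational about the CM: fR = Iα = kMRa, so f = kMa.
These give a = g sinθ/(1+k) and the required friction f = kMg sinθ/(1+k).
With N = Mg cosθ, the no-slip condition f ≤ μN gives μ_min = f/N = k tanθ/(1+k).
μ_min = 0.7 × tan24.2° / 1.7 ≈ 0.185.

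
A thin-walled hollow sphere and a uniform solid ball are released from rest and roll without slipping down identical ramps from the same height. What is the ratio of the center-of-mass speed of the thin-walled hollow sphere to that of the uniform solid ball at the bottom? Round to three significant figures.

v_ratio ≈ 0.917

Each satisfies Mgh = ½(1+k)Mv² with k = I/(MR²), so v ∝ 1/√(1+k).
For the thin-walled hollow sphere k = 2/3; for the uniform solid ball k = 0.4.
v₁/v₂ = √((1+k₂)/(1+k₁)) = √(1.4/1.667) ≈ 0.917.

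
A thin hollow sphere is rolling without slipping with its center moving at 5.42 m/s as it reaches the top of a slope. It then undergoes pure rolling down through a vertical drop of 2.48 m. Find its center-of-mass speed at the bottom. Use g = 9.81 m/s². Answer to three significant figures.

For this body I = (2/3)MR², i.e. k = I/(MR²) = 2/3.
Since it rolls without slipping, ω = v/R and KE = ½Mv² + ½Iω² = ½(1+k)Mv² = (5/6)Mv².
Energy conservation: (5/6)Mv₀² + Mgh = (5/6)Mv², so v² = v₀² + 2gh/(1+k).
v = √(5.42² + 2×9.81×2.48/1.667) = √58.57 ≈ 7.65 m/s.

v ≈ 7.65 m/s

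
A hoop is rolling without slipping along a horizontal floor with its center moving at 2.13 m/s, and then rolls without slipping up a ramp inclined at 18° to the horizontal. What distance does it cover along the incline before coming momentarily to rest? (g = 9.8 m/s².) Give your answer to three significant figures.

d ≈ 1.50 m

The moment of inertia is MR², giving k ≡ I/(MR²) = 1.
Since it rolls without slipping, ω = v/R and KE = ½Mv² + ½Iω² = ½(1+k)Mv² = Mv².
Setting this equal to Mgh gives the vertical rise h = (1+k)v₀²/(2g) = 2×2.13²/(2×9.8) = 0.4629 m.
Along the incline, d = h/sinθ = 0.4629/sin18° ≈ 1.50 m.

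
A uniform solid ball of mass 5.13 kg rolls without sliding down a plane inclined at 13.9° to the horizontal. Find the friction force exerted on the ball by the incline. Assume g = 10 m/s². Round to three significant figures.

f ≈ 3.52 N

With I = (2/5)MR², the ratio k = I/(MR²) is 0.4.
Along the incline Mg sinθ − f = Ma, and torque about the center fR = Iα = kMR²(a/R) gives f = kMa.
Combining, a = g sinθ/(1+k) and f = kMa = kMg sinθ/(1+k).
f = 0.4 × 5.13 × 10 × sin13.9° / 1.4 ≈ 3.52 N.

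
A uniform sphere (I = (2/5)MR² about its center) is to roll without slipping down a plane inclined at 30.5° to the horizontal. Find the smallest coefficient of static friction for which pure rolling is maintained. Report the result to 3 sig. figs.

μ_min ≈ 0.168

Here I = (2/5)MR², so the shape factor k = I/(MR²) = 0.4.
Newton's second law down the slope: Mg sinθ − f = Ma. The torque equation fR = Iα (with α = a/R) gives f = kMa.
These give a = g sinθ/(1+k) and the required friction f = kMg sinθ/(1+k).
With N = Mg cosθ, the no-slip condition f ≤ μN gives μ_min = f/N = k tanθ/(1+k).
μ_min = 0.4 × tan30.5° / 1.4 ≈ 0.168.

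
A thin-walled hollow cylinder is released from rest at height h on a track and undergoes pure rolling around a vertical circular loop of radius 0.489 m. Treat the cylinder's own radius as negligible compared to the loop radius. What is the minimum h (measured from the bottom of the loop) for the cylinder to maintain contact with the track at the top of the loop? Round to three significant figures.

The moment of inertia is MR², giving k ≡ I/(MR²) = 1.
At the top of the loop, the minimum-contact condition is Mg = Mv_top²/r, so v_top² = gr.
With ω = v/R, the kinetic energy at speed v is ½(1+k)Mv² = Mv².
Energy conservation from release (height h) to the top (height 2r): Mgh = Mg(2r) + M·gr.
Thus h_min = 2r + (1+k)r/2 = r(2 + 2/2) = 0.489 × 3 ≈ 1.47 m.

h_min ≈ 1.47 m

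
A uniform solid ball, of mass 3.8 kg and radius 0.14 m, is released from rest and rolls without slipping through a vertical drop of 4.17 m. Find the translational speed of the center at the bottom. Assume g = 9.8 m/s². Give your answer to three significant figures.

v ≈ 7.64 m/s

For this body I = (2/5)MR², i.e. k = I/(MR²) = 0.4.
Pure rolling means v = ωR; then KE = ½Mv² + ½I(v/R)² = ½(1+k)Mv² = (7/10)Mv².
Setting Mgh = (7/10)Mv² gives v = √(2gh/(1+k)) = √(2·9.8·4.17/1.4) ≈ 7.64 m/s.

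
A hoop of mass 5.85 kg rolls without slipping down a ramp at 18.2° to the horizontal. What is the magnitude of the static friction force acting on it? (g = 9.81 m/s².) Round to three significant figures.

With I = MR², the ratio k = I/(MR²) is 1.
Newton's second law down the slope: Mg sinθ − f = Ma. The torque equation fR = Iα (with α = a/R) gives f = kMa.
Combining, a = g sinθ/(1+k) and f = kMa = kMg sinθ/(1+k).
f = 1 × 5.85 × 9.81 × sin18.2° / 2 ≈ 8.96 N.

f ≈ 8.96 N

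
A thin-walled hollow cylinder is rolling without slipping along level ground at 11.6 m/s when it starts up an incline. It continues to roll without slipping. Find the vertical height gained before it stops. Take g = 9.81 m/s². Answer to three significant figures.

h ≈ 13.7 m

For this body I = MR², i.e. k = I/(MR²) = 1.
Rolling without slipping gives ω = v/R, so the total kinetic energy is ½Mv² + ½Iω² = ½(1+k)Mv² = Mv².
At the top the kinetic energy is zero, so Mv₀² = Mgh.
Thus h = (1+k)v₀²/(2g) = 2 × 11.6² / (2 × 9.81) ≈ 13.7 m.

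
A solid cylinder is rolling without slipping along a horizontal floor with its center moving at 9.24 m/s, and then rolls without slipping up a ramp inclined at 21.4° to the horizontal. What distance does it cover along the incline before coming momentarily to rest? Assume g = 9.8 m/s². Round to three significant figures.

With I = (1/2)MR², the ratio k = I/(MR²) is 0.5.
The rolling condition ω = v/R makes the rotational term ½I(v/R)² = ½kMv², so KE_total = ½(1+k)Mv² = (3/4)Mv².
Setting this equal to Mgh gives the vertical rise h = (1+k)v₀²/(2g) = 1.5×9.24²/(2×9.8) = 6.534 m.
The distance along the slope is d = h/sinθ = 6.534/sin21.4° ≈ 17.9 m.

d ≈ 17.9 m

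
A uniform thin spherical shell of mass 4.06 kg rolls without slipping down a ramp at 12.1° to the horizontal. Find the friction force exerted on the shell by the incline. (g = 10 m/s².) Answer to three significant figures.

f ≈ 3.40 N

The moment of inertia is (2/3)MR², giving k ≡ I/(MR²) = 2/3.
Translational: Mg sinθ − f = Ma. Rotational about the CM: fR = Iα = kMRa, so f = kMa.
Combining, a = g sinθ/(1+k) and f = kMa = kMg sinθ/(1+k).
f = (2/3) × 4.06 × 10 × sin12.1° / 1.667 ≈ 3.40 N.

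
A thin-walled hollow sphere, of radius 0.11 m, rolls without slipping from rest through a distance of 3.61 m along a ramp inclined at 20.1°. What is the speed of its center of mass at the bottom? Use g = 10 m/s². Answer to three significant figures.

v ≈ 3.86 m/s

With I = (2/3)MR², the ratio k = I/(MR²) is 2/3.
Rolling without slipping gives ω = v/R, so the total kinetic energy is ½Mv² + ½Iω² = ½(1+k)Mv² = (5/6)Mv².
The vertical drop is h = L sinθ = 3.61 × sin20.1° = 1.241 m.
Energy conservation: Mgh = (5/6)Mv², so v = √(2gh/(1+k)) = √(2 × 10 × 1.241 / 1.667) ≈ 3.86 m/s.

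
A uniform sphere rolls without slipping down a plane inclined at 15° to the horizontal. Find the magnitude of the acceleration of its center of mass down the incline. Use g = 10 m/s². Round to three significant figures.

The moment of inertia is (2/5)MR², giving k ≡ I/(MR²) = 0.4.
Translational: Mg sinθ − f = Ma. Rotational about the CM: fR = Iα = kMRa, so f = kMa.
Eliminating f: Mg sinθ = (1+k)Ma, so a = g sinθ/(1+k) = 10 × sin15° / 1.4 ≈ 1.85 m/s².

a ≈ 1.85 m/s²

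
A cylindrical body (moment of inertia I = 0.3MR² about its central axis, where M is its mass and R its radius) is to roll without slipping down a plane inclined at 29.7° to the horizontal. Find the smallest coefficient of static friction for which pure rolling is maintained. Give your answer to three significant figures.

The moment of inertia is 0.3MR², giving k ≡ I/(MR²) = 0.3.
Along the incline Mg sinθ − f = Ma, and torque about the center fR = Iα = kMR²(a/R) gives f = kMa.
These give a = g sinθ/(1+k) and the required friction f = kMg sinθ/(1+k).
With N = Mg cosθ, the no-slip condition f ≤ μN gives μ_min = f/N = k tanθ/(1+k).
μ_min = 0.3 × tan29.7° / 1.3 ≈ 0.132.

μ_min ≈ 0.132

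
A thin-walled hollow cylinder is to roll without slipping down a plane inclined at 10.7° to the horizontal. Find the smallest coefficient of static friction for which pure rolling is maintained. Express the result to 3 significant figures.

The moment of inertia is MR², giving k ≡ I/(MR²) = 1.
Along the incline Mg sinθ − f = Ma, and torque about the center fR = Iα = kMR²(a/R) gives f = kMa.
These give a = g sinθ/(1+k) and the required friction f = kMg sinθ/(1+k).
The normal force is N = Mg cosθ, so μ_min = f/N = k tanθ/(1+k).
μ_min = 1 × tan10.7° / 2 ≈ 0.0945.

μ_min ≈ 0.0945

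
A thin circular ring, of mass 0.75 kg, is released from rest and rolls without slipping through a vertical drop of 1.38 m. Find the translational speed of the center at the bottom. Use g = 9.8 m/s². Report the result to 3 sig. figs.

Here I = MR², so the shape factor k = I/(MR²) = 1.
Since it rolls without slipping, ω = v/R and KE = ½Mv² + ½Iω² = ½(1+k)Mv² = Mv².
Energy conservation: Mgh = Mv², so v = √(2gh/(1+k)) = √(2 × 9.8 × 1.38 / 2) ≈ 3.68 m/s.

v ≈ 3.68 m/s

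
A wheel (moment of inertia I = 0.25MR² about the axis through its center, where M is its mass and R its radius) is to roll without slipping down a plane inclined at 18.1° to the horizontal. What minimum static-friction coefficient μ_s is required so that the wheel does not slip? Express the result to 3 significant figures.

μ_min ≈ 0.0654

The moment of inertia is 0.25MR², giving k ≡ I/(MR²) = 0.25.
Along the incline Mg sinθ − f = Ma, and torque about the center fR = Iα = kMR²(a/R) gives f = kMa.
These give a = g sinθ/(1+k) and the required friction f = kMg sinθ/(1+k).
With N = Mg cosθ, the no-slip condition f ≤ μN gives μ_min = f/N = k tanθ/(1+k).
μ_min = 0.25 × tan18.1° / 1.25 ≈ 0.0654.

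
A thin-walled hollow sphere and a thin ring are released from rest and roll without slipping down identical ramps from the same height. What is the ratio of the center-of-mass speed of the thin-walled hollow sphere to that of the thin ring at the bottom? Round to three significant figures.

v_ratio ≈ 1.10

Each satisfies Mgh = ½(1+k)Mv² with k = I/(MR²), so v ∝ 1/√(1+k).
For the thin-walled hollow sphere k = 2/3; for the thin ring k = 1.
v₁/v₂ = √((1+k₂)/(1+k₁)) = √(2/1.667) ≈ 1.10.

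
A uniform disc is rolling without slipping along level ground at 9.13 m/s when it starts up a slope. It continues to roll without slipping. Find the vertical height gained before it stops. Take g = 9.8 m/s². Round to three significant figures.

h ≈ 6.38 m

For this body I = (1/2)MR², i.e. k = I/(MR²) = 0.5.
Rolling without slipping gives ω = v/R, so the total kinetic energy is ½Mv² + ½Iω² = ½(1+k)Mv² = (3/4)Mv².
All of this converts to potential energy at the highest point: (3/4)Mv₀² = Mgh.
Thus h = (1+k)v₀²/(2g) = 1.5 × 9.13² / (2 × 9.8) ≈ 6.38 m.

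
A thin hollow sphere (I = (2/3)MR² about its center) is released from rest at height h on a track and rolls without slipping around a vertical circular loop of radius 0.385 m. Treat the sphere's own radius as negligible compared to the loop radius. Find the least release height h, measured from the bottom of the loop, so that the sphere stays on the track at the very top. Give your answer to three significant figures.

The moment of inertia is (2/3)MR², giving k ≡ I/(MR²) = 2/3.
At the top of the loop, the minimum-contact condition is Mg = Mv_top²/r, so v_top² = gr.
With ω = v/R, the kinetic energy at speed v is ½(1+k)Mv² = (5/6)Mv².
Energy conservation from release (height h) to the top (height 2r): Mgh = Mg(2r) + (5/6)M·gr.
Thus h_min = 2r + (1+k)r/2 = r(2 + 1.667/2) = 0.385 × 2.833 ≈ 1.09 m.

h_min ≈ 1.09 m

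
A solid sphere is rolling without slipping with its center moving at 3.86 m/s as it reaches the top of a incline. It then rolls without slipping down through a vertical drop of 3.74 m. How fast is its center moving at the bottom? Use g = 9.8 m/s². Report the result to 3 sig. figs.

With I = (2/5)MR², the ratio k = I/(MR²) is 0.4.
Rolling without slipping gives ω = v/R, so the total kinetic energy is ½Mv² + ½Iω² = ½(1+k)Mv² = (7/10)Mv².
Conserving energy between top and bottom: (7/10)Mv² = (7/10)Mv₀² + Mgh, hence v² = v₀² + 2gh/(1+k).
v = √(3.86² + 2×9.8×3.74/1.4) = √67.26 ≈ 8.20 m/s.

v ≈ 8.20 m/s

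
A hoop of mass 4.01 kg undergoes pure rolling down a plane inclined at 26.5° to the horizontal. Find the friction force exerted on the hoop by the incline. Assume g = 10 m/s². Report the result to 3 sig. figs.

Here I = MR², so the shape factor k = I/(MR²) = 1.
Newton's second law down the slope: Mg sinθ − f = Ma. The torque equation fR = Iα (with α = a/R) gives f = kMa.
Combining, a = g sinθ/(1+k) and f = kMa = kMg sinθ/(1+k).
f = 1 × 4.01 × 10 × sin26.5° / 2 ≈ 8.95 N.

f ≈ 8.95 N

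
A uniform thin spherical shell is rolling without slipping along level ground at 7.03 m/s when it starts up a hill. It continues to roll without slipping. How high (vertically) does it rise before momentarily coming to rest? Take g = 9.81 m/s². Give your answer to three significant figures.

The moment of inertia is (2/3)MR², giving k ≡ I/(MR²) = 2/3.
Rolling without slipping gives ω = v/R, so the total kinetic energy is ½Mv² + ½Iω² = ½(1+k)Mv² = (5/6)Mv².
At the top the kinetic energy is zero, so (5/6)Mv₀² = Mgh.
Thus h = (1+k)v₀²/(2g) = 1.667 × 7.03² / (2 × 9.81) ≈ 4.20 m.

h ≈ 4.20 m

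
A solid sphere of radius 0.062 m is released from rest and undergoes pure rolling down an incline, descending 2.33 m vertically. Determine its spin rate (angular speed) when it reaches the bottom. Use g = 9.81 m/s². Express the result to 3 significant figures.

ω ≈ 92.2 rad/s

Here I = (2/5)MR², so the shape factor k = I/(MR²) = 0.4.
The rolling condition ω = v/R makes the rotational term ½I(v/R)² = ½kMv², so KE_total = ½(1+k)Mv² = (7/10)Mv².
Energy conservation Mgh = ½(1+k)Mv² gives v = √(2gh/(1+k)) = √(2 × 9.81 × 2.33 / 1.4) = 5.714 m/s.
The angular speed follows from ω = v/R = 5.714/0.062 ≈ 92.2 rad/s.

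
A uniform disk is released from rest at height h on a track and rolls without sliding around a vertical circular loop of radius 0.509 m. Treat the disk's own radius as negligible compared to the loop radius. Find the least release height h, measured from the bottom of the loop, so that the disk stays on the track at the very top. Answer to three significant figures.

h_min ≈ 1.40 m

With I = (1/2)MR², the ratio k = I/(MR²) is 0.5.
At the top of the loop, the minimum-contact condition is Mg = Mv_top²/r, so v_top² = gr.
With ω = v/R, the kinetic energy at speed v is ½(1+k)Mv² = (3/4)Mv².
Energy conservation from release (height h) to the top (height 2r): Mgh = Mg(2r) + (3/4)M·gr.
Thus h_min = 2r + (1+k)r/2 = r(2 + 1.5/2) = 0.509 × 2.75 ≈ 1.40 m.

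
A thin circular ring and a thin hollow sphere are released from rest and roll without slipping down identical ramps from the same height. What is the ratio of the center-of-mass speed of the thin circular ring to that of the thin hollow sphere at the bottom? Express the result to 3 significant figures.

v_ratio ≈ 0.913

Each satisfies Mgh = ½(1+k)Mv² with k = I/(MR²), so v ∝ 1/√(1+k).
For the thin circular ring k = 1; for the thin hollow sphere k = 2/3.
v₁/v₂ = √((1+k₂)/(1+k₁)) = √(1.667/2) ≈ 0.913.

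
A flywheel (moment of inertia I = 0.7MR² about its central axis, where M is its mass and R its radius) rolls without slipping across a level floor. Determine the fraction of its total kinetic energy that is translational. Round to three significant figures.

fraction ≈ 0.588

For this body I = 0.7MR², i.e. k = I/(MR²) = 0.7.
Since ω = v/R, the translational part is ½Mv² and the rotational part is ½I(v/R)² = ½kMv²; the total is ½(1+k)Mv².
The translational fraction is therefore 1/(1+k) = 1/1.7 ≈ 0.588.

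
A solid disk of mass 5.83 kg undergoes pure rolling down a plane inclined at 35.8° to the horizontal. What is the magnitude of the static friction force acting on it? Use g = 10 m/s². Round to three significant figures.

For this body I = (1/2)MR², i.e. k = I/(MR²) = 0.5.
Translational: Mg sinθ − f = Ma. Rotational about the CM: fR = Iα = kMRa, so f = kMa.
Combining, a = g sinθ/(1+k) and f = kMa = kMg sinθ/(1+k).
f = 0.5 × 5.83 × 10 × sin35.8° / 1.5 ≈ 11.4 N.

f ≈ 11.4 N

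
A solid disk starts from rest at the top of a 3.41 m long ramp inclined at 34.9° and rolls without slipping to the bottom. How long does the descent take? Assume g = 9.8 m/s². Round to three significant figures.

For this body I = (1/2)MR², i.e. k = I/(MR²) = 0.5.
Translational: Mg sinθ − f = Ma. Rotational about the CM: fR = Iα = kMRa, so f = kMa.
Hence a = g sinθ/(1+k) = 9.8×sin34.9°/1.5 = 3.738 m/s².
Starting from rest, L = ½at², so t = √(2L/a) = √(2×3.41/3.738) ≈ 1.35 s.

t ≈ 1.35 s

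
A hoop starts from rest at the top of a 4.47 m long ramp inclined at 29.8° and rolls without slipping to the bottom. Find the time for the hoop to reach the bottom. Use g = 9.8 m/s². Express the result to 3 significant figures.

t ≈ 1.92 s

The moment of inertia is MR², giving k ≡ I/(MR²) = 1.
Newton's second law down the slope: Mg sinθ − f = Ma. The torque equation fR = Iα (with α = a/R) gives f = kMa.
Hence a = g sinθ/(1+k) = 9.8×sin29.8°/2 = 2.435 m/s².
Starting from rest, L = ½at², so t = √(2L/a) = √(2×4.47/2.435) ≈ 1.92 s.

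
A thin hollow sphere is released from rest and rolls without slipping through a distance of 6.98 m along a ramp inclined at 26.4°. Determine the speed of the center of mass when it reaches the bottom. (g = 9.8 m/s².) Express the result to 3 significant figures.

The moment of inertia is (2/3)MR², giving k ≡ I/(MR²) = 2/3.
Since it rolls without slipping, ω = v/R and KE = ½Mv² + ½Iω² = ½(1+k)Mv² = (5/6)Mv².
The vertical drop is h = L sinθ = 6.98 × sin26.4° = 3.104 m.
Setting Mgh = (5/6)Mv² gives v = √(2gh/(1+k)) = √(2·9.8·3.104/1.667) ≈ 6.04 m/s.

v ≈ 6.04 m/s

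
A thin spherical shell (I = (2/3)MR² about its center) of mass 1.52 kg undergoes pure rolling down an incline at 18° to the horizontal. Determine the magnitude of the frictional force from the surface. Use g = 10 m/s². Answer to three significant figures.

f ≈ 1.88 N

For this body I = (2/3)MR², i.e. k = I/(MR²) = 2/3.
Along the incline Mg sinθ − f = Ma, and torque about the center fR = Iα = kMR²(a/R) gives f = kMa.
Combining, a = g sinθ/(1+k) and f = kMa = kMg sinθ/(1+k).
f = (2/3) × 1.52 × 10 × sin18° / 1.667 ≈ 1.88 N.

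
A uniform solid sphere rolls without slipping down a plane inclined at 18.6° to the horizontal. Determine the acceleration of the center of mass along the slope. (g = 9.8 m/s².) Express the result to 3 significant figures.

a ≈ 2.23 m/s²

Here I = (2/5)MR², so the shape factor k = I/(MR²) = 0.4.
Newton's second law down the slope: Mg sinθ − f = Ma. The torque equation fR = Iα (with α = a/R) gives f = kMa.
Eliminating f: Mg sinθ = (1+k)Ma, so a = g sinθ/(1+k) = 9.8 × sin18.6° / 1.4 ≈ 2.23 m/s².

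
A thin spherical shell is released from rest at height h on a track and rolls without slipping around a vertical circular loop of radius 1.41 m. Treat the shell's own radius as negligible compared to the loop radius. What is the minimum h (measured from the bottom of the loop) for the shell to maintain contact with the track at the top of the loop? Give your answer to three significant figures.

h_min ≈ 4.00 m

For this body I = (2/3)MR², i.e. k = I/(MR²) = 2/3.
At the top of the loop, the minimum-contact condition is Mg = Mv_top²/r, so v_top² = gr.
With ω = v/R, the kinetic energy at speed v is ½(1+k)Mv² = (5/6)Mv².
Energy conservation from release (height h) to the top (height 2r): Mgh = Mg(2r) + (5/6)M·gr.
Thus h_min = 2r + (1+k)r/2 = r(2 + 1.667/2) = 1.41 × 2.833 ≈ 4.00 m.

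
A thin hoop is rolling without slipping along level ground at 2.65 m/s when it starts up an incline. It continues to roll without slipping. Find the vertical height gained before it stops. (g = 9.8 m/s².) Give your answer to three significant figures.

h ≈ 0.717 m

Here I = MR², so the shape factor k = I/(MR²) = 1.
Since it rolls without slipping, ω = v/R and KE = ½Mv² + ½Iω² = ½(1+k)Mv² = Mv².
At the top the kinetic energy is zero, so Mv₀² = Mgh.
Thus h = (1+k)v₀²/(2g) = 2 × 2.65² / (2 × 9.8) ≈ 0.717 m.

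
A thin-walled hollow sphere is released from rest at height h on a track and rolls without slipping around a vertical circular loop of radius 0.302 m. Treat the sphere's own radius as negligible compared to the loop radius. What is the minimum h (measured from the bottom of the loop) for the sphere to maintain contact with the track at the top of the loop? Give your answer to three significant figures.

With I = (2/3)MR², the ratio k = I/(MR²) is 2/3.
At the top, contact is just lost when gravity alone supplies the centripetal force: Mg = Mv_top²/r, i.e. v_top² = gr.
With ω = v/R, the kinetic energy at speed v is ½(1+k)Mv² = (5/6)Mv².
Energy conservation from release (height h) to the top (height 2r): Mgh = Mg(2r) + (5/6)M·gr.
Thus h_min = 2r + (1+k)r/2 = r(2 + 1.667/2) = 0.302 × 2.833 ≈ 0.856 m.

h_min ≈ 0.856 m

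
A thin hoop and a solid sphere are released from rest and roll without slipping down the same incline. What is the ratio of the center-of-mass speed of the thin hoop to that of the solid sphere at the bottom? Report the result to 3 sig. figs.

Each satisfies Mgh = ½(1+k)Mv² with k = I/(MR²), so v ∝ 1/√(1+k).
For the thin hoop k = 1; for the solid sphere k = 0.4.
v₁/v₂ = √((1+k₂)/(1+k₁)) = √(1.4/2) ≈ 0.837.

v_ratio ≈ 0.837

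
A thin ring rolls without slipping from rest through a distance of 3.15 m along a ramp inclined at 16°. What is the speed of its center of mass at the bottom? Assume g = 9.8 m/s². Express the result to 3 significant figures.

The moment of inertia is MR², giving k ≡ I/(MR²) = 1.
Since it rolls without slipping, ω = v/R and KE = ½Mv² + ½Iω² = ½(1+k)Mv² = Mv².
The vertical drop is h = L sinθ = 3.15 × sin16° = 0.8683 m.
Energy conservation: Mgh = Mv², so v = √(2gh/(1+k)) = √(2 × 9.8 × 0.8683 / 2) ≈ 2.92 m/s.

v ≈ 2.92 m/s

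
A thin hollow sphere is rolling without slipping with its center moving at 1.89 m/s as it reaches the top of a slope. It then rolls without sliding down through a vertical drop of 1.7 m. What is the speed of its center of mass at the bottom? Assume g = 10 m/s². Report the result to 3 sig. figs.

For this body I = (2/3)MR², i.e. k = I/(MR²) = 2/3.
Rolling without slipping gives ω = v/R, so the total kinetic energy is ½Mv² + ½Iω² = ½(1+k)Mv² = (5/6)Mv².
Energy conservation: (5/6)Mv₀² + Mgh = (5/6)Mv², so v² = v₀² + 2gh/(1+k).
v = √(1.89² + 2×10×1.7/1.667) = √23.97 ≈ 4.90 m/s.

v ≈ 4.90 m/s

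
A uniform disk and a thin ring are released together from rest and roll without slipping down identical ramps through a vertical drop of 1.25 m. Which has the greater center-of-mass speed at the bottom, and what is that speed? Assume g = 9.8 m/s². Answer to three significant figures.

the uniform disk, at v ≈ 4.04 m/s

For rolling without slipping, Mgh = ½(1+k)Mv² where k = I/(MR²), so v = √(2gh/(1+k)).
Uniform disk: k = 0.5, giving v = √(2×9.8×1.25/1.5) = 4.041 m/s.
Thin ring: k = 1, giving v = √(2×9.8×1.25/2) = 3.5 m/s.
The smaller k wins: the uniform disk, at ≈ 4.04 m/s.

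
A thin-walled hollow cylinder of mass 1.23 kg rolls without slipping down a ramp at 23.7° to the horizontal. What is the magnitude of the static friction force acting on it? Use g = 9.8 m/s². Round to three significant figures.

f ≈ 2.42 N

The moment of inertia is MR², giving k ≡ I/(MR²) = 1.
Newton's second law down the slope: Mg sinθ − f = Ma. The torque equation fR = Iα (with α = a/R) gives f = kMa.
Combining, a = g sinθ/(1+k) and f = kMa = kMg sinθ/(1+k).
f = 1 × 1.23 × 9.8 × sin23.7° / 2 ≈ 2.42 N.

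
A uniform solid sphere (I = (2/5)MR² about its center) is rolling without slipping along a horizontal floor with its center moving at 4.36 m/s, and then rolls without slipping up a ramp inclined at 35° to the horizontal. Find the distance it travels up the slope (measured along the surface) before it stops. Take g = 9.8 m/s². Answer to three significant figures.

The moment of inertia is (2/5)MR², giving k ≡ I/(MR²) = 0.4.
Since it rolls without slipping, ω = v/R and KE = ½Mv² + ½Iω² = ½(1+k)Mv² = (7/10)Mv².
Setting this equal to Mgh gives the vertical rise h = (1+k)v₀²/(2g) = 1.4×4.36²/(2×9.8) = 1.358 m.
Along the incline, d = h/sinθ = 1.358/sin35° ≈ 2.37 m.

d ≈ 2.37 m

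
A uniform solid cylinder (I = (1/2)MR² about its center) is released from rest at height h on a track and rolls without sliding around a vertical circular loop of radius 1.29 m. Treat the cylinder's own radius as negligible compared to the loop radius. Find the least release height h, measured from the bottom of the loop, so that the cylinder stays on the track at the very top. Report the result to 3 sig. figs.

h_min ≈ 3.55 m

With I = (1/2)MR², the ratio k = I/(MR²) is 0.5.
At the top, contact is just lost when gravity alone supplies the centripetal force: Mg = Mv_top²/r, i.e. v_top² = gr.
With ω = v/R, the kinetic energy at speed v is ½(1+k)Mv² = (3/4)Mv².
Energy conservation from release (height h) to the top (height 2r): Mgh = Mg(2r) + (3/4)M·gr.
Thus h_min = 2r + (1+k)r/2 = r(2 + 1.5/2) = 1.29 × 2.75 ≈ 3.55 m.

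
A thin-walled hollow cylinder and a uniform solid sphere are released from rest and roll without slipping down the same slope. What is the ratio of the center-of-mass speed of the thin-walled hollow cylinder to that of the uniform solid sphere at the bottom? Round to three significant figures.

Each satisfies Mgh = ½(1+k)Mv² with k = I/(MR²), so v ∝ 1/√(1+k).
For the thin-walled hollow cylinder k = 1; for the uniform solid sphere k = 0.4.
v₁/v₂ = √((1+k₂)/(1+k₁)) = √(1.4/2) ≈ 0.837.

v_ratio ≈ 0.837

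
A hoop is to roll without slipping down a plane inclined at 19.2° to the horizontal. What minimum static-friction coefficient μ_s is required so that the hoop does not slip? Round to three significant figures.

μ_min ≈ 0.174

For this body I = MR², i.e. k = I/(MR²) = 1.
Translational: Mg sinθ − f = Ma. Rotational about the CM: fR = Iα = kMRa, so f = kMa.
These give a = g sinθ/(1+k) and the required friction f = kMg sinθ/(1+k).
The normal force is N = Mg cosθ, so μ_min = f/N = k tanθ/(1+k).
μ_min = 1 × tan19.2° / 2 ≈ 0.174.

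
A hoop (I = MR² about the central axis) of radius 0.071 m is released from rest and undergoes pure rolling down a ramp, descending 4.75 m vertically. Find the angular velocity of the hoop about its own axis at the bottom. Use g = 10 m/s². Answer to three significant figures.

ω ≈ 97.1 rad/s

For this body I = MR², i.e. k = I/(MR²) = 1.
Rolling without slipping gives ω = v/R, so the total kinetic energy is ½Mv² + ½Iω² = ½(1+k)Mv² = Mv².
Energy conservation Mgh = ½(1+k)Mv² gives v = √(2gh/(1+k)) = √(2 × 10 × 4.75 / 2) = 6.892 m/s.
Then ω = v/R = 6.892 / 0.071 ≈ 97.1 rad/s.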